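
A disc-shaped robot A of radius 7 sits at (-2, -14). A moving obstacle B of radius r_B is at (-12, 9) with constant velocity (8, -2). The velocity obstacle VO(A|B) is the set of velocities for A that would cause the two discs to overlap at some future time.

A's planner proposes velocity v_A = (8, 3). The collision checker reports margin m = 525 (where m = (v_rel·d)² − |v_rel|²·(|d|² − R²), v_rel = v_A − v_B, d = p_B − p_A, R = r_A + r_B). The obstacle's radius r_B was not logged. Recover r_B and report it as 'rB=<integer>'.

m = 525
d = (-10, 23);  v_rel = (0, 5),  |v_rel|² = 25
v_rel×d = (0)·(23) − (5)·(-10) = 50
since m = R²·25 − 50²:  R² = (2500 + 525) / 25 = 121
R = √121 = 11  ⇒  r_B = 11 − 7 = 4

rB=4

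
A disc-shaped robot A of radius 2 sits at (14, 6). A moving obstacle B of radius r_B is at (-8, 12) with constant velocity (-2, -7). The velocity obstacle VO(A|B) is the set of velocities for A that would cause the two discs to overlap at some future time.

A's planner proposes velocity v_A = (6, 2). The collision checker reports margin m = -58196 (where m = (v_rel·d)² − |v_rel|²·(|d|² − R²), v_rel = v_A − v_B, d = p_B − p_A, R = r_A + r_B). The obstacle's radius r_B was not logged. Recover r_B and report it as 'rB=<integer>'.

m = -58196
d = (-22, 6);  v_rel = (8, 9),  |v_rel|² = 145
v_rel×d = (8)·(6) − (9)·(-22) = 246
since m = R²·145 − 246²:  R² = (60516 + -58196) / 145 = 16
R = √16 = 4  ⇒  r_B = 4 − 2 = 2

rB=2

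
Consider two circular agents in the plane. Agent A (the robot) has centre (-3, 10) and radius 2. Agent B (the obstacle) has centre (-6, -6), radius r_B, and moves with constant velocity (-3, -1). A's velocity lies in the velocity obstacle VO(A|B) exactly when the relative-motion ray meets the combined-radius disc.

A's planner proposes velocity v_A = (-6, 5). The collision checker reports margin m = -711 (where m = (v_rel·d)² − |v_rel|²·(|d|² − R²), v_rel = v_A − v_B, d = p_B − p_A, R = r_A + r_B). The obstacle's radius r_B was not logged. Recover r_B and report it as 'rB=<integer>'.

m = -711
d = (-3, -16);  v_rel = (-3, 6),  |v_rel|² = 45
v_rel×d = (-3)·(-16) − (6)·(-3) = 66
since m = R²·45 − 66²:  R² = (4356 + -711) / 45 = 81
R = √81 = 9  ⇒  r_B = 9 − 2 = 7

rB=7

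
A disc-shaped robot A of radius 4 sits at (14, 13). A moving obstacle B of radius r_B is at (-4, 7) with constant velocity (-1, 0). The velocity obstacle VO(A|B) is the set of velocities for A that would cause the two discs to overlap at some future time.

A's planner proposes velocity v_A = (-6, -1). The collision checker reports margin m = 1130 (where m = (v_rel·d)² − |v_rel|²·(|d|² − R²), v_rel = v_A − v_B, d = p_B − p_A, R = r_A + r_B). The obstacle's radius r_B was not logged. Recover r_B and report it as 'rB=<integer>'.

m = 1130
d = (-18, -6);  v_rel = (-5, -1),  |v_rel|² = 26
v_rel×d = (-5)·(-6) − (-1)·(-18) = 12
since m = R²·26 − 12²:  R² = (144 + 1130) / 26 = 49
R = √49 = 7  ⇒  r_B = 7 − 4 = 3

rB=3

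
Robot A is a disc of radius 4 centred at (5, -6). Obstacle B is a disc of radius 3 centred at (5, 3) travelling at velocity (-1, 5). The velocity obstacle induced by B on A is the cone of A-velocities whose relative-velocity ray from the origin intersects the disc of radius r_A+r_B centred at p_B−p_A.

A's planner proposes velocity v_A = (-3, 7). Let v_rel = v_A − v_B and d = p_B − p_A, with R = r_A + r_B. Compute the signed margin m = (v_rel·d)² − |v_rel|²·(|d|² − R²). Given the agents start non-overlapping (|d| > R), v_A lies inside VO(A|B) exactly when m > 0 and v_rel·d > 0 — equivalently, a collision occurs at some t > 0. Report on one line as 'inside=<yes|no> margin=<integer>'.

d = (0, 9),  |d|² = 81;  R = 4+3 = 7,  c = 81−7² = 32
v_rel = (-2, 2),  |v_rel|² = 8;  v_rel·d = (-2)·(0) + (2)·(9) = 18
8·t² − 36·t + 32 = 0  ⇒  m = 18² − 8·32 = 68
m = 68 > 0,  v_rel·d = 18 > 0  ⇒  inside

inside=yes margin=68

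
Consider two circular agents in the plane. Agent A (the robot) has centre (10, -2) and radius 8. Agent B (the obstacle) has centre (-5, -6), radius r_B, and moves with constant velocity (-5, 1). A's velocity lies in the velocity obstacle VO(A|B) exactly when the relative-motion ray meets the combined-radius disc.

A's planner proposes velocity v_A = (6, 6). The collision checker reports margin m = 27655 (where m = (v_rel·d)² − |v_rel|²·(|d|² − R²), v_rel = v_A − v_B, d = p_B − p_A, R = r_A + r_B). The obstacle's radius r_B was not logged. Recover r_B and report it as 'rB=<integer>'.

m = 27655
d = (-15, -4);  v_rel = (11, 5),  |v_rel|² = 146
v_rel×d = (11)·(-4) − (5)·(-15) = 31
since m = R²·146 − 31²:  R² = (961 + 27655) / 146 = 196
R = √196 = 14  ⇒  r_B = 14 − 8 = 6

rB=6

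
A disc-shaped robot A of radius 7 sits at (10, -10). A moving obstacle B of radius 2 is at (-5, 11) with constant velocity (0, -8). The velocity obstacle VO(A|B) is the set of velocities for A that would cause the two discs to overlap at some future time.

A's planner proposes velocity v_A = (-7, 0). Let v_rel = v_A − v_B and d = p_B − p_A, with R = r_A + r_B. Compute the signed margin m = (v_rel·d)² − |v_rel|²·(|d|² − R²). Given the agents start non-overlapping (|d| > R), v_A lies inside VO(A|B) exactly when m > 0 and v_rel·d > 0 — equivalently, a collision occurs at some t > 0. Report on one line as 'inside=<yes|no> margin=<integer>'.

d = (-15, 21),  |d|² = 666;  R = 7+2 = 9,  c = 666−9² = 585
v_rel = (-7, 8),  |v_rel|² = 113;  v_rel·d = (-7)·(-15) + (8)·(21) = 273
113·t² − 546·t + 585 = 0  ⇒  m = 273² − 113·585 = 8424
m = 8424 > 0,  v_rel·d = 273 > 0  ⇒  inside

inside=yes margin=8424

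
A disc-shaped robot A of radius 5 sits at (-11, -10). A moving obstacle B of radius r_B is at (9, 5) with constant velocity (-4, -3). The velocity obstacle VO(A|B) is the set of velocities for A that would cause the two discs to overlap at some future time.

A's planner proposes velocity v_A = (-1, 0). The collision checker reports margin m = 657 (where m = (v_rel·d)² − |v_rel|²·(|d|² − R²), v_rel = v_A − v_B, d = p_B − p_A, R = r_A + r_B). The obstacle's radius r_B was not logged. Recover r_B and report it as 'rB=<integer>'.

m = 657
d = (20, 15);  v_rel = (3, 3),  |v_rel|² = 18
v_rel×d = (3)·(15) − (3)·(20) = -15
since m = R²·18 − (-15)²:  R² = (225 + 657) / 18 = 49
R = √49 = 7  ⇒  r_B = 7 − 5 = 2

rB=2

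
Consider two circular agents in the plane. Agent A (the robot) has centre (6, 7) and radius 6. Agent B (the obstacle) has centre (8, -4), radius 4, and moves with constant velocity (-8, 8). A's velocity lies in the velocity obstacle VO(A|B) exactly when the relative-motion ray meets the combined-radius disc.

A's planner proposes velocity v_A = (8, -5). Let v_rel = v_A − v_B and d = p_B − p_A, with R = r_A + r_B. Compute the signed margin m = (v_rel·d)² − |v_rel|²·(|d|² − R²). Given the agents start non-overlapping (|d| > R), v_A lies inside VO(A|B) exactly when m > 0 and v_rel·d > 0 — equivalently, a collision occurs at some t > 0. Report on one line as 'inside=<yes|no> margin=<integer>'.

d = (2, -11),  |d|² = 125;  R = 6+4 = 10,  c = 125−10² = 25
v_rel = (16, -13),  |v_rel|² = 425;  v_rel·d = (16)·(2) + (-13)·(-11) = 175
425·t² − 350·t + 25 = 0  ⇒  m = 175² − 425·25 = 20000
m = 20000 > 0,  v_rel·d = 175 > 0  ⇒  inside

inside=yes margin=20000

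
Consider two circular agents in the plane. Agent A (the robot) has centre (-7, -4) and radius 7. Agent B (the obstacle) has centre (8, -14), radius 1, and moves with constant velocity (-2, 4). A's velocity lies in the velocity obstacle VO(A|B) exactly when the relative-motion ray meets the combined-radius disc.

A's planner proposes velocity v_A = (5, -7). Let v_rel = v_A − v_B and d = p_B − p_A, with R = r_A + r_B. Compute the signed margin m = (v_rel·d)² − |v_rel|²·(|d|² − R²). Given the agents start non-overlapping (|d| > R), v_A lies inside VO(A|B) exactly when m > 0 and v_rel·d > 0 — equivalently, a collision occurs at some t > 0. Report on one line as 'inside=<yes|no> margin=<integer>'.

d = (15, -10),  |d|² = 325;  R = 7+1 = 8,  c = 325−8² = 261
v_rel = (7, -11),  |v_rel|² = 170;  v_rel·d = (7)·(15) + (-11)·(-10) = 215
170·t² − 430·t + 261 = 0  ⇒  m = 215² − 170·261 = 1855
m = 1855 > 0,  v_rel·d = 215 > 0  ⇒  inside

inside=yes margin=1855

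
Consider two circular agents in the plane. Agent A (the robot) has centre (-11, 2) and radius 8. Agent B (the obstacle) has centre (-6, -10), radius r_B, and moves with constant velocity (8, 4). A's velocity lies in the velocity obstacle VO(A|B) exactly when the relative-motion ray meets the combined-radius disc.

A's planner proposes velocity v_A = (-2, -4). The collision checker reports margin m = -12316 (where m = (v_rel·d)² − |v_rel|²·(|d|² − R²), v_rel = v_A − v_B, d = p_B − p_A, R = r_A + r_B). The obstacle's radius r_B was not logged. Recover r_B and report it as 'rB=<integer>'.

m = -12316
d = (5, -12);  v_rel = (-10, -8),  |v_rel|² = 164
v_rel×d = (-10)·(-12) − (-8)·(5) = 160
since m = R²·164 − 160²:  R² = (25600 + -12316) / 164 = 81
R = √81 = 9  ⇒  r_B = 9 − 8 = 1

rB=1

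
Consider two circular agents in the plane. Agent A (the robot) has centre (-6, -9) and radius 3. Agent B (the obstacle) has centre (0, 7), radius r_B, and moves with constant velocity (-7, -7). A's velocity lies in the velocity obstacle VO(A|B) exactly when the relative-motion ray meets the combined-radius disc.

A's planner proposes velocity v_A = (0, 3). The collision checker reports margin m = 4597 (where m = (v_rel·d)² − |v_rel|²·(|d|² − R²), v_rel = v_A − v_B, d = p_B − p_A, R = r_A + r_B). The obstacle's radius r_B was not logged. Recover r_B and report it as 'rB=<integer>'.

m = 4597
d = (6, 16);  v_rel = (7, 10),  |v_rel|² = 149
v_rel×d = (7)·(16) − (10)·(6) = 52
since m = R²·149 − 52²:  R² = (2704 + 4597) / 149 = 49
R = √49 = 7  ⇒  r_B = 7 − 3 = 4

rB=4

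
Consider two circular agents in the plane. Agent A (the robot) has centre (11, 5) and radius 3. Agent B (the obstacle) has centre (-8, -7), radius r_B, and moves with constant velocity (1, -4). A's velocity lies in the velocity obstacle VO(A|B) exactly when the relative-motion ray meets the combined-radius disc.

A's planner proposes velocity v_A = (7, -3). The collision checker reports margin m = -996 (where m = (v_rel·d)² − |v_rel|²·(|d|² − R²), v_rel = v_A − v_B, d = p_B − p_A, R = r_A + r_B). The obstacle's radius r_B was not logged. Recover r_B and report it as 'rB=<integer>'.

m = -996
d = (-19, -12);  v_rel = (6, 1),  |v_rel|² = 37
v_rel×d = (6)·(-12) − (1)·(-19) = -53
since m = R²·37 − (-53)²:  R² = (2809 + -996) / 37 = 49
R = √49 = 7  ⇒  r_B = 7 − 3 = 4

rB=4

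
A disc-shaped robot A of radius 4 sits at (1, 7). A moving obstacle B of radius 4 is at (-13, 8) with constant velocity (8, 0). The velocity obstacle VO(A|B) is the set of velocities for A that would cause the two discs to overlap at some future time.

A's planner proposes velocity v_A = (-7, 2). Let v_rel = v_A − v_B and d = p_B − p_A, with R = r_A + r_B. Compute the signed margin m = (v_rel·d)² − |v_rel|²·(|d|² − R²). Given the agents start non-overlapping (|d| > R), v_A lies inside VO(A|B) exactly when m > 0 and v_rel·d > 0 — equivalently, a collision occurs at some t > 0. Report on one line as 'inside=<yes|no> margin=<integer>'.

d = (-14, 1),  |d|² = 197;  R = 4+4 = 8,  c = 197−8² = 133
v_rel = (-15, 2),  |v_rel|² = 229;  v_rel·d = (-15)·(-14) + (2)·(1) = 212
229·t² − 424·t + 133 = 0  ⇒  m = 212² − 229·133 = 14487
m = 14487 > 0,  v_rel·d = 212 > 0  ⇒  inside

inside=yes margin=14487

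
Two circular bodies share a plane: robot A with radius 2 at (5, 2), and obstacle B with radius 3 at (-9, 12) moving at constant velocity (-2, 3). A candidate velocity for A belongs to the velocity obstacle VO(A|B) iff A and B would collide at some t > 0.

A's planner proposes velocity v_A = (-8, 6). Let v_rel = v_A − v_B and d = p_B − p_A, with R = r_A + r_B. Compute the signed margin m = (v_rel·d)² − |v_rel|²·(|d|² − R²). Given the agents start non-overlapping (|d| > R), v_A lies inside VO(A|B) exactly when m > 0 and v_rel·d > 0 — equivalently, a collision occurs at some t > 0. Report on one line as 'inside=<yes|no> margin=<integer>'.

d = (-14, 10),  |d|² = 296;  R = 2+3 = 5,  c = 296−5² = 271
v_rel = (-6, 3),  |v_rel|² = 45;  v_rel·d = (-6)·(-14) + (3)·(10) = 114
45·t² − 228·t + 271 = 0  ⇒  m = 114² − 45·271 = 801
m = 801 > 0,  v_rel·d = 114 > 0  ⇒  inside

inside=yes margin=801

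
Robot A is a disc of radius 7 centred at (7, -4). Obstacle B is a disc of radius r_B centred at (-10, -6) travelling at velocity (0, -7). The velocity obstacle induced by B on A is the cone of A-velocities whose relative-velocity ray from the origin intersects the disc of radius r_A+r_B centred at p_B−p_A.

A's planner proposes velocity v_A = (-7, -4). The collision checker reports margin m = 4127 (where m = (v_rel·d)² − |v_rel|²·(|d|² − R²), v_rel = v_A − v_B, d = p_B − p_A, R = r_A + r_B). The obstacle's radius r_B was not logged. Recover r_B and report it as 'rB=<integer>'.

m = 4127
d = (-17, -2);  v_rel = (-7, 3),  |v_rel|² = 58
v_rel×d = (-7)·(-2) − (3)·(-17) = 65
since m = R²·58 − 65²:  R² = (4225 + 4127) / 58 = 144
R = √144 = 12  ⇒  r_B = 12 − 7 = 5

rB=5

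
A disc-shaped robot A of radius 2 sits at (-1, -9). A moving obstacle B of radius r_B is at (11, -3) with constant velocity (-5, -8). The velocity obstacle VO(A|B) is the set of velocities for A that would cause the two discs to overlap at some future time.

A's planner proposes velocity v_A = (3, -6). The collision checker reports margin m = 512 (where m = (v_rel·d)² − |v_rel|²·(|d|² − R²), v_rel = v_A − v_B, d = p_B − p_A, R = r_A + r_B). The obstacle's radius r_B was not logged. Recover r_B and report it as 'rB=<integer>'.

m = 512
d = (12, 6);  v_rel = (8, 2),  |v_rel|² = 68
v_rel×d = (8)·(6) − (2)·(12) = 24
since m = R²·68 − 24²:  R² = (576 + 512) / 68 = 16
R = √16 = 4  ⇒  r_B = 4 − 2 = 2

rB=2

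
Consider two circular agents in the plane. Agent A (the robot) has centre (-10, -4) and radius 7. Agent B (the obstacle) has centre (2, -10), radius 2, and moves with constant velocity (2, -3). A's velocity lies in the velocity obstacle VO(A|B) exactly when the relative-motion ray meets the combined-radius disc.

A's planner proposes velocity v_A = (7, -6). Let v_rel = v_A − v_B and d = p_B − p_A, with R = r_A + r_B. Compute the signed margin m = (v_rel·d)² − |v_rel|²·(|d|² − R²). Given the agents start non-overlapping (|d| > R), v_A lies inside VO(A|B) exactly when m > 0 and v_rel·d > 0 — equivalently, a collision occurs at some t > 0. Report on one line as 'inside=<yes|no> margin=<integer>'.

d = (12, -6),  |d|² = 180;  R = 7+2 = 9,  c = 180−9² = 99
v_rel = (5, -3),  |v_rel|² = 34;  v_rel·d = (5)·(12) + (-3)·(-6) = 78
34·t² − 156·t + 99 = 0  ⇒  m = 78² − 34·99 = 2718
m = 2718 > 0,  v_rel·d = 78 > 0  ⇒  inside

inside=yes margin=2718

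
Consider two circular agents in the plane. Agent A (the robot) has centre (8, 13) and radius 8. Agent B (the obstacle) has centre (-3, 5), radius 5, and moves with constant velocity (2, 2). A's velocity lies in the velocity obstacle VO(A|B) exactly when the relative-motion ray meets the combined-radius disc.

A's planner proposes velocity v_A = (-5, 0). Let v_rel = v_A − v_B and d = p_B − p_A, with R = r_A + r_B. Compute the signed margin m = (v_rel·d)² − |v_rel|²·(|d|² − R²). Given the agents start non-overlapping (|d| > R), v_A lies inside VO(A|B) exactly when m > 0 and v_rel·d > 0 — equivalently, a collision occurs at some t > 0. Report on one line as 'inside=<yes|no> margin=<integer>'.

d = (-11, -8),  |d|² = 185;  R = 8+5 = 13,  c = 185−13² = 16
v_rel = (-7, -2),  |v_rel|² = 53;  v_rel·d = (-7)·(-11) + (-2)·(-8) = 93
53·t² − 186·t + 16 = 0  ⇒  m = 93² − 53·16 = 7801
m = 7801 > 0,  v_rel·d = 93 > 0  ⇒  inside

inside=yes margin=7801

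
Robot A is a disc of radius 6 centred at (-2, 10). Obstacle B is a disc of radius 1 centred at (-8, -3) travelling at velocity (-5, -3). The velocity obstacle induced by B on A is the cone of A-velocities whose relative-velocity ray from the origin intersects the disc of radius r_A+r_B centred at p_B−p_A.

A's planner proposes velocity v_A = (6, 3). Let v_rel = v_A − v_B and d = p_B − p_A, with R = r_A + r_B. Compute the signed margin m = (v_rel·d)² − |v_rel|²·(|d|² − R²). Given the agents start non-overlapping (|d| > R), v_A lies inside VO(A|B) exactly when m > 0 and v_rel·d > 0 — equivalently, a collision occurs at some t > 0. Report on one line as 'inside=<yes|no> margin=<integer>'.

d = (-6, -13),  |d|² = 205;  R = 6+1 = 7,  c = 205−7² = 156
v_rel = (11, 6),  |v_rel|² = 157;  v_rel·d = (11)·(-6) + (6)·(-13) = -144
157·t² + 288·t + 156 = 0  ⇒  m = (-144)² − 157·156 = -3756
m = -3756 < 0,  v_rel·d = -144 < 0  ⇒  outside

inside=no margin=-3756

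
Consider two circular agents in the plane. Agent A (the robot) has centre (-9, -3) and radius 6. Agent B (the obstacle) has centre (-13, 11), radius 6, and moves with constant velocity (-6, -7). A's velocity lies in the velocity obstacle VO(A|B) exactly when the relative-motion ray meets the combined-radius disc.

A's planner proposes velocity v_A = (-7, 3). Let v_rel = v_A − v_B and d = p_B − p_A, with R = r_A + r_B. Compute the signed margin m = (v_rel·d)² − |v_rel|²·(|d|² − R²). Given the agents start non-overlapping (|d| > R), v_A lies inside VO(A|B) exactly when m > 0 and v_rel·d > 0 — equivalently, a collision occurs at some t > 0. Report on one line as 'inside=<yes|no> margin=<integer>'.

d = (-4, 14),  |d|² = 212;  R = 6+6 = 12,  c = 212−12² = 68
v_rel = (-1, 10),  |v_rel|² = 101;  v_rel·d = (-1)·(-4) + (10)·(14) = 144
101·t² − 288·t + 68 = 0  ⇒  m = 144² − 101·68 = 13868
m = 13868 > 0,  v_rel·d = 144 > 0  ⇒  inside

inside=yes margin=13868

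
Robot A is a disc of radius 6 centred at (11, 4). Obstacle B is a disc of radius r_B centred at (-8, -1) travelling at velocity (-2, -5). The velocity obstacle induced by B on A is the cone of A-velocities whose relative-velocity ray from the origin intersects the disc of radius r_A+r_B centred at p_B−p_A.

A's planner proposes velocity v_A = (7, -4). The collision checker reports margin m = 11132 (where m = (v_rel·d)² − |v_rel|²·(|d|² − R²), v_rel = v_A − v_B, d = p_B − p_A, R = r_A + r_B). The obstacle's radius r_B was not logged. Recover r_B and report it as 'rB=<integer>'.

m = 11132
d = (-19, -5);  v_rel = (9, 1),  |v_rel|² = 82
v_rel×d = (9)·(-5) − (1)·(-19) = -26
since m = R²·82 − (-26)²:  R² = (676 + 11132) / 82 = 144
R = √144 = 12  ⇒  r_B = 12 − 6 = 6

rB=6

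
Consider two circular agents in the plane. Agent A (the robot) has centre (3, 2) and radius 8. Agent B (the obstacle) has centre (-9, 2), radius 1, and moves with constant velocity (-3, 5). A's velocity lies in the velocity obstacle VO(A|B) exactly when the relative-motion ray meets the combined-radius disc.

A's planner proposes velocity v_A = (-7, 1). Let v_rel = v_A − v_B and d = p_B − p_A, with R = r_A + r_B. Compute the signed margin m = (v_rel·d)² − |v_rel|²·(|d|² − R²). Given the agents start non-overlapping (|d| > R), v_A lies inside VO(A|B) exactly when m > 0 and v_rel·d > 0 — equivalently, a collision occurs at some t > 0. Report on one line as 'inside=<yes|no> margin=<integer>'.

d = (-12, 0),  |d|² = 144;  R = 8+1 = 9,  c = 144−9² = 63
v_rel = (-4, -4),  |v_rel|² = 32;  v_rel·d = (-4)·(-12) + (-4)·(0) = 48
32·t² − 96·t + 63 = 0  ⇒  m = 48² − 32·63 = 288
m = 288 > 0,  v_rel·d = 48 > 0  ⇒  inside

inside=yes margin=288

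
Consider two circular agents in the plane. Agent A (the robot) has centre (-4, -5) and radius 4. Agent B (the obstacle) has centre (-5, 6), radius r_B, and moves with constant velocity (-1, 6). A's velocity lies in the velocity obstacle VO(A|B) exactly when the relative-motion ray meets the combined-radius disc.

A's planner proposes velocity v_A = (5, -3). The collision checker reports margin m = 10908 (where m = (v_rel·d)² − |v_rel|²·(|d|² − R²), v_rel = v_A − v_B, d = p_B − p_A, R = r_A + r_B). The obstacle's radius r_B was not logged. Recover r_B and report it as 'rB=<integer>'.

m = 10908
d = (-1, 11);  v_rel = (6, -9),  |v_rel|² = 117
v_rel×d = (6)·(11) − (-9)·(-1) = 57
since m = R²·117 − 57²:  R² = (3249 + 10908) / 117 = 121
R = √121 = 11  ⇒  r_B = 11 − 4 = 7

rB=7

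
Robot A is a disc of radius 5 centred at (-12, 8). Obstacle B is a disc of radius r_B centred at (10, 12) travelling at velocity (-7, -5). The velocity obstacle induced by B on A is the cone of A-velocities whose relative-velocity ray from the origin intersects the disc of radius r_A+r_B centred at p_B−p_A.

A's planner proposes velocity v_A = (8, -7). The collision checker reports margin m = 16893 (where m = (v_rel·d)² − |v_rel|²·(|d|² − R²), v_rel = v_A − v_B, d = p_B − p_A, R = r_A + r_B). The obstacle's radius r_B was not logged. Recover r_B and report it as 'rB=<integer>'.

m = 16893
d = (22, 4);  v_rel = (15, -2),  |v_rel|² = 229
v_rel×d = (15)·(4) − (-2)·(22) = 104
since m = R²·229 − 104²:  R² = (10816 + 16893) / 229 = 121
R = √121 = 11  ⇒  r_B = 11 − 5 = 6

rB=6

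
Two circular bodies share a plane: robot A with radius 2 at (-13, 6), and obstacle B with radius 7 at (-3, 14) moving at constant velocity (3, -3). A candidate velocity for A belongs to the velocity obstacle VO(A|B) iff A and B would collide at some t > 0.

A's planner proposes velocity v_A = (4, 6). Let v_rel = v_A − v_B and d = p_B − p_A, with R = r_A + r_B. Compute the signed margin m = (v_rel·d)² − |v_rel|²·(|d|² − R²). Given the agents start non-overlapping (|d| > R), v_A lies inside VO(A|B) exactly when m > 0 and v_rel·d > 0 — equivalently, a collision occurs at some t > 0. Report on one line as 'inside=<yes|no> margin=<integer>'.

d = (10, 8),  |d|² = 164;  R = 2+7 = 9,  c = 164−9² = 83
v_rel = (1, 9),  |v_rel|² = 82;  v_rel·d = (1)·(10) + (9)·(8) = 82
82·t² − 164·t + 83 = 0  ⇒  m = 82² − 82·83 = -82
m = -82 < 0,  v_rel·d = 82 > 0  ⇒  outside

inside=no margin=-82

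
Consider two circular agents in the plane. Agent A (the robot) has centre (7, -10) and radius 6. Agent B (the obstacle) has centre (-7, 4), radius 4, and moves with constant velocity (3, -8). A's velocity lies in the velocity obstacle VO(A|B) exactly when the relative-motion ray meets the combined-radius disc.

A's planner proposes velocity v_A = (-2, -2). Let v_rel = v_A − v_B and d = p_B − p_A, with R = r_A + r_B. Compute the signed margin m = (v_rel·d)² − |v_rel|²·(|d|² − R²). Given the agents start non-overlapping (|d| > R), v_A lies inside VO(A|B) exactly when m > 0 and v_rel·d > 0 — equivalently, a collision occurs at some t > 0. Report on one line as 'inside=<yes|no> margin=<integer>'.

d = (-14, 14),  |d|² = 392;  R = 6+4 = 10,  c = 392−10² = 292
v_rel = (-5, 6),  |v_rel|² = 61;  v_rel·d = (-5)·(-14) + (6)·(14) = 154
61·t² − 308·t + 292 = 0  ⇒  m = 154² − 61·292 = 5904
m = 5904 > 0,  v_rel·d = 154 > 0  ⇒  inside

inside=yes margin=5904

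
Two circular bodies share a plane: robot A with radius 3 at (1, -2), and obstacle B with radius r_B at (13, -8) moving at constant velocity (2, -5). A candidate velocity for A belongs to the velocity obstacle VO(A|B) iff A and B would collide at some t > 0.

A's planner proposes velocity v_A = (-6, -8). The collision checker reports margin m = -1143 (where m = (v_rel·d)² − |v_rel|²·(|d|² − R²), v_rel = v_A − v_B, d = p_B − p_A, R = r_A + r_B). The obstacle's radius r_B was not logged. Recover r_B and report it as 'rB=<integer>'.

m = -1143
d = (12, -6);  v_rel = (-8, -3),  |v_rel|² = 73
v_rel×d = (-8)·(-6) − (-3)·(12) = 84
since m = R²·73 − 84²:  R² = (7056 + -1143) / 73 = 81
R = √81 = 9  ⇒  r_B = 9 − 3 = 6

rB=6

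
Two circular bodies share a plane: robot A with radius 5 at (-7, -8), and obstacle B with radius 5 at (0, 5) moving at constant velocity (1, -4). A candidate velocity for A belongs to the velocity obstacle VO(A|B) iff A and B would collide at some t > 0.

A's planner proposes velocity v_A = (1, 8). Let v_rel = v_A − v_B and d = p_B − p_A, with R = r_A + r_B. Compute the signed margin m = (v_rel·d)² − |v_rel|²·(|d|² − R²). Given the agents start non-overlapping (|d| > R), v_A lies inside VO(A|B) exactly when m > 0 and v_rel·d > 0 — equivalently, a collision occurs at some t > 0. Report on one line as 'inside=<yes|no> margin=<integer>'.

d = (7, 13),  |d|² = 218;  R = 5+5 = 10,  c = 218−10² = 118
v_rel = (0, 12),  |v_rel|² = 144;  v_rel·d = (0)·(7) + (12)·(13) = 156
144·t² − 312·t + 118 = 0  ⇒  m = 156² − 144·118 = 7344
m = 7344 > 0,  v_rel·d = 156 > 0  ⇒  inside

inside=yes margin=7344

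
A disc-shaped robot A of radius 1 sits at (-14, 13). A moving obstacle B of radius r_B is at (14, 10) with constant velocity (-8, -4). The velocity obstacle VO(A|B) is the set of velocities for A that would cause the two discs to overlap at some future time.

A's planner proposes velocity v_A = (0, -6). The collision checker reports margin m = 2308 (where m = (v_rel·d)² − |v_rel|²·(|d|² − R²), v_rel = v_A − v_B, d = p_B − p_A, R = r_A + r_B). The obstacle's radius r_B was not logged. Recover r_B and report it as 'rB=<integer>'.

m = 2308
d = (28, -3);  v_rel = (8, -2),  |v_rel|² = 68
v_rel×d = (8)·(-3) − (-2)·(28) = 32
since m = R²·68 − 32²:  R² = (1024 + 2308) / 68 = 49
R = √49 = 7  ⇒  r_B = 7 − 1 = 6

rB=6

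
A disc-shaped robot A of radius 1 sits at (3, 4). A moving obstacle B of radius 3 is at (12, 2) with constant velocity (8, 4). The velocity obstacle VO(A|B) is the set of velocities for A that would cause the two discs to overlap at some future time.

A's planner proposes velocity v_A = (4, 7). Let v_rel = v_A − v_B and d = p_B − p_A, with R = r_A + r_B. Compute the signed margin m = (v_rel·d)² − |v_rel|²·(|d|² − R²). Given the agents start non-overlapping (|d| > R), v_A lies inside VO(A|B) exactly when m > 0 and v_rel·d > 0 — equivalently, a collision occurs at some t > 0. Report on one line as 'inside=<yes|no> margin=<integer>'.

d = (9, -2),  |d|² = 85;  R = 1+3 = 4,  c = 85−4² = 69
v_rel = (-4, 3),  |v_rel|² = 25;  v_rel·d = (-4)·(9) + (3)·(-2) = -42
25·t² + 84·t + 69 = 0  ⇒  m = (-42)² − 25·69 = 39
m = 39 > 0,  v_rel·d = -42 < 0  ⇒  outside

inside=no margin=39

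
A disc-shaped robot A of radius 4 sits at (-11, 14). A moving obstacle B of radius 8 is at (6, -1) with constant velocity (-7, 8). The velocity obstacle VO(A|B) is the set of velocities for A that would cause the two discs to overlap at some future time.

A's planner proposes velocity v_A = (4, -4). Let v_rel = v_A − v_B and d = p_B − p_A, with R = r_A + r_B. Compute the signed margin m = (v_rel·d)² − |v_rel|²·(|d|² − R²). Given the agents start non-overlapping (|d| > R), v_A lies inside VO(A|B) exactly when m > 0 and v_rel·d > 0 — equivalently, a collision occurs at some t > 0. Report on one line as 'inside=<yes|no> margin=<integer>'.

d = (17, -15),  |d|² = 514;  R = 4+8 = 12,  c = 514−12² = 370
v_rel = (11, -12),  |v_rel|² = 265;  v_rel·d = (11)·(17) + (-12)·(-15) = 367
265·t² − 734·t + 370 = 0  ⇒  m = 367² − 265·370 = 36639
m = 36639 > 0,  v_rel·d = 367 > 0  ⇒  inside

inside=yes margin=36639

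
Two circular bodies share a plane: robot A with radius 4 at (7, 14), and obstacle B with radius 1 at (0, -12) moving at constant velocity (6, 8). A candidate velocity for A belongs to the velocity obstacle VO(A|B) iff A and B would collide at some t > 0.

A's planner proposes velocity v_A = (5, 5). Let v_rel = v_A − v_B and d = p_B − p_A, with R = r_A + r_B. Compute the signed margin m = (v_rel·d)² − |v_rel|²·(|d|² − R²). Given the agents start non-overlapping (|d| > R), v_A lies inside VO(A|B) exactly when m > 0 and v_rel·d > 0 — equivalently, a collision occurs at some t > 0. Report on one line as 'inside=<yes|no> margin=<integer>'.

d = (-7, -26),  |d|² = 725;  R = 4+1 = 5,  c = 725−5² = 700
v_rel = (-1, -3),  |v_rel|² = 10;  v_rel·d = (-1)·(-7) + (-3)·(-26) = 85
10·t² − 170·t + 700 = 0  ⇒  m = 85² − 10·700 = 225
m = 225 > 0,  v_rel·d = 85 > 0  ⇒  inside

inside=yes margin=225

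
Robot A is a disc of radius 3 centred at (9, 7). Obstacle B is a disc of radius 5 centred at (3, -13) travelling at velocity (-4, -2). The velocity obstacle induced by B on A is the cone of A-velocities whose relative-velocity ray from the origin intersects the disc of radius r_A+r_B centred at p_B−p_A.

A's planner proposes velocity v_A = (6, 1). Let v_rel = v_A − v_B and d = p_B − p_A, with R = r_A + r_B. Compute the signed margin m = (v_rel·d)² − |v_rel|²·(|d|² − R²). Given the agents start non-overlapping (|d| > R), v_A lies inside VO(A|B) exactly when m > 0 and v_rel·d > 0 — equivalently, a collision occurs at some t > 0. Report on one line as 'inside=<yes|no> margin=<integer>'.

d = (-6, -20),  |d|² = 436;  R = 3+5 = 8,  c = 436−8² = 372
v_rel = (10, 3),  |v_rel|² = 109;  v_rel·d = (10)·(-6) + (3)·(-20) = -120
109·t² + 240·t + 372 = 0  ⇒  m = (-120)² − 109·372 = -26148
m = -26148 < 0,  v_rel·d = -120 < 0  ⇒  outside

inside=no margin=-26148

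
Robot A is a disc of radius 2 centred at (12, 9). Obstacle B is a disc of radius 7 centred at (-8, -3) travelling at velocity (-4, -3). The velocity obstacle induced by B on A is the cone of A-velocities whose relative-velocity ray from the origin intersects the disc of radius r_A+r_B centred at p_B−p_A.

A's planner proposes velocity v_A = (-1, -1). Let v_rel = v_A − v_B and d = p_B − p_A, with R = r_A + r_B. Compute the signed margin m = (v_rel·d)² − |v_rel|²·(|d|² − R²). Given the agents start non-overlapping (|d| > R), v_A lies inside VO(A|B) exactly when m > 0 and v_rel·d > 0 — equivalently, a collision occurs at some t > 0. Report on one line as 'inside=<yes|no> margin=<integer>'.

d = (-20, -12),  |d|² = 544;  R = 2+7 = 9,  c = 544−9² = 463
v_rel = (3, 2),  |v_rel|² = 13;  v_rel·d = (3)·(-20) + (2)·(-12) = -84
13·t² + 168·t + 463 = 0  ⇒  m = (-84)² − 13·463 = 1037
m = 1037 > 0,  v_rel·d = -84 < 0  ⇒  outside

inside=no margin=1037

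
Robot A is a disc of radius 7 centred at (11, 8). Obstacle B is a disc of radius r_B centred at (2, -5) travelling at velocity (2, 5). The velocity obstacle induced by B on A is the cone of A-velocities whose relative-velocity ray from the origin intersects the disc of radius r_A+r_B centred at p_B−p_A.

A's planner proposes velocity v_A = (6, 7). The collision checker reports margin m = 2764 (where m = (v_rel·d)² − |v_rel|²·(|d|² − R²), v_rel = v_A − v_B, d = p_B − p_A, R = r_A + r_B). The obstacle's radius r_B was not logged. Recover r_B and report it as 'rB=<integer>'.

m = 2764
d = (-9, -13);  v_rel = (4, 2),  |v_rel|² = 20
v_rel×d = (4)·(-13) − (2)·(-9) = -34
since m = R²·20 − (-34)²:  R² = (1156 + 2764) / 20 = 196
R = √196 = 14  ⇒  r_B = 14 − 7 = 7

rB=7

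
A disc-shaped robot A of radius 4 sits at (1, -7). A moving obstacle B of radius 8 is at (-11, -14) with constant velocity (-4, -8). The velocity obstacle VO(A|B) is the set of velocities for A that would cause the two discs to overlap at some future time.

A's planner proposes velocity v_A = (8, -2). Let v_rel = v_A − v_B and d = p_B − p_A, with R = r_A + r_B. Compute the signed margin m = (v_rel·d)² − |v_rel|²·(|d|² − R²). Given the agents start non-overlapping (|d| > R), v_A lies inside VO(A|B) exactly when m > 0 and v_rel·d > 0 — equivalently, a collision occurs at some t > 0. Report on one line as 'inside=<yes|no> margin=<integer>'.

d = (-12, -7),  |d|² = 193;  R = 4+8 = 12,  c = 193−12² = 49
v_rel = (12, 6),  |v_rel|² = 180;  v_rel·d = (12)·(-12) + (6)·(-7) = -186
180·t² + 372·t + 49 = 0  ⇒  m = (-186)² − 180·49 = 25776
m = 25776 > 0,  v_rel·d = -186 < 0  ⇒  outside

inside=no margin=25776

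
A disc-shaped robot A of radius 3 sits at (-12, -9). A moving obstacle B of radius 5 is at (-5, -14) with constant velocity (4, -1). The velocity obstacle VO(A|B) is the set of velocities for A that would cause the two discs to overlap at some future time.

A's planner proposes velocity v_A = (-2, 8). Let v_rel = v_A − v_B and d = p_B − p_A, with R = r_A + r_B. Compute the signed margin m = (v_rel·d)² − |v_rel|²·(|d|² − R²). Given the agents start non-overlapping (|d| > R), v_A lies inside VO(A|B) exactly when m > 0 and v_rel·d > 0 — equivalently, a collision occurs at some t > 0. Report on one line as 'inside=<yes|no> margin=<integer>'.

d = (7, -5),  |d|² = 74;  R = 3+5 = 8,  c = 74−8² = 10
v_rel = (-6, 9),  |v_rel|² = 117;  v_rel·d = (-6)·(7) + (9)·(-5) = -87
117·t² + 174·t + 10 = 0  ⇒  m = (-87)² − 117·10 = 6399
m = 6399 > 0,  v_rel·d = -87 < 0  ⇒  outside

inside=no margin=6399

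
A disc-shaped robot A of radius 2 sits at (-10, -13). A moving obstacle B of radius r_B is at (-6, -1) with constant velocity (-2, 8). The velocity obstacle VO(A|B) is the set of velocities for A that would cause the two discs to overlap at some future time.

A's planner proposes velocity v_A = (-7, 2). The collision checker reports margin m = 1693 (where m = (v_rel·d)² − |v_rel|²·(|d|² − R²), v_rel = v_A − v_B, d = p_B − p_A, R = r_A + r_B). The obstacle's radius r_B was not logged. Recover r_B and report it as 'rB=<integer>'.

m = 1693
d = (4, 12);  v_rel = (-5, -6),  |v_rel|² = 61
v_rel×d = (-5)·(12) − (-6)·(4) = -36
since m = R²·61 − (-36)²:  R² = (1296 + 1693) / 61 = 49
R = √49 = 7  ⇒  r_B = 7 − 2 = 5

rB=5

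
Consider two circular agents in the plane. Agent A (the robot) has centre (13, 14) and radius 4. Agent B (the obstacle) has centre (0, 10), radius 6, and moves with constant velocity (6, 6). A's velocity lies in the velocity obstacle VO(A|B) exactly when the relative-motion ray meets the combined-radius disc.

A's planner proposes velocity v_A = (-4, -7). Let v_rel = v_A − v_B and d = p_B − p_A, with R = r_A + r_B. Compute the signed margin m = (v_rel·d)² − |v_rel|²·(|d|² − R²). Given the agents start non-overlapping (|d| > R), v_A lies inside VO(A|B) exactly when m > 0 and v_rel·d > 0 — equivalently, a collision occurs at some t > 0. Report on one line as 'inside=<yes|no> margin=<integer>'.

d = (-13, -4),  |d|² = 185;  R = 4+6 = 10,  c = 185−10² = 85
v_rel = (-10, -13),  |v_rel|² = 269;  v_rel·d = (-10)·(-13) + (-13)·(-4) = 182
269·t² − 364·t + 85 = 0  ⇒  m = 182² − 269·85 = 10259
m = 10259 > 0,  v_rel·d = 182 > 0  ⇒  inside

inside=yes margin=10259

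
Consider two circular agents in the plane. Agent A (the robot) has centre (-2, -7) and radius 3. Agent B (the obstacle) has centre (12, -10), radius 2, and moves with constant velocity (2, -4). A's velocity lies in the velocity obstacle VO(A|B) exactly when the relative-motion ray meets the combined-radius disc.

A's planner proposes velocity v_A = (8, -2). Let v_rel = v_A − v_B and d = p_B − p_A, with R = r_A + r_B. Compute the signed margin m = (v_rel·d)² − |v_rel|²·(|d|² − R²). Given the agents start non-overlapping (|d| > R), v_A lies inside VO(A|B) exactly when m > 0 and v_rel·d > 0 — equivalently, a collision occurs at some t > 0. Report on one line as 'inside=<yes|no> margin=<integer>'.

d = (14, -3),  |d|² = 205;  R = 3+2 = 5,  c = 205−5² = 180
v_rel = (6, 2),  |v_rel|² = 40;  v_rel·d = (6)·(14) + (2)·(-3) = 78
40·t² − 156·t + 180 = 0  ⇒  m = 78² − 40·180 = -1116
m = -1116 < 0,  v_rel·d = 78 > 0  ⇒  outside

inside=no margin=-1116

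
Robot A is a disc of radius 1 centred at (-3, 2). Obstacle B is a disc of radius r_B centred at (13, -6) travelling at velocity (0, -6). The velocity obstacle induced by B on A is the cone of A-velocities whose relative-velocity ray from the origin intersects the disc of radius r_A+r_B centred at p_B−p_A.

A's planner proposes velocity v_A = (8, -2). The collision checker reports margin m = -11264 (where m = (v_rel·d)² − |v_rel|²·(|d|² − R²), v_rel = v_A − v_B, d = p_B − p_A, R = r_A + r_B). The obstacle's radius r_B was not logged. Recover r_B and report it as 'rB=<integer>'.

m = -11264
d = (16, -8);  v_rel = (8, 4),  |v_rel|² = 80
v_rel×d = (8)·(-8) − (4)·(16) = -128
since m = R²·80 − (-128)²:  R² = (16384 + -11264) / 80 = 64
R = √64 = 8  ⇒  r_B = 8 − 1 = 7

rB=7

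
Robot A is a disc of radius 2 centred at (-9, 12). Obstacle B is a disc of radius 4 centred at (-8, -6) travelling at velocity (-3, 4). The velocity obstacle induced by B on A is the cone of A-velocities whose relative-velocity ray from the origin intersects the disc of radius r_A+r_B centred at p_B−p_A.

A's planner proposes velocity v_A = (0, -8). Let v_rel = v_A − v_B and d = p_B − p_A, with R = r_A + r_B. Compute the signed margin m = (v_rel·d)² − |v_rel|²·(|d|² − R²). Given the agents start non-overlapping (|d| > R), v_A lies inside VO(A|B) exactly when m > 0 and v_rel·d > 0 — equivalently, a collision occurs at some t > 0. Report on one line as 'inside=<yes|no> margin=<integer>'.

d = (1, -18),  |d|² = 325;  R = 2+4 = 6,  c = 325−6² = 289
v_rel = (3, -12),  |v_rel|² = 153;  v_rel·d = (3)·(1) + (-12)·(-18) = 219
153·t² − 438·t + 289 = 0  ⇒  m = 219² − 153·289 = 3744
m = 3744 > 0,  v_rel·d = 219 > 0  ⇒  inside

inside=yes margin=3744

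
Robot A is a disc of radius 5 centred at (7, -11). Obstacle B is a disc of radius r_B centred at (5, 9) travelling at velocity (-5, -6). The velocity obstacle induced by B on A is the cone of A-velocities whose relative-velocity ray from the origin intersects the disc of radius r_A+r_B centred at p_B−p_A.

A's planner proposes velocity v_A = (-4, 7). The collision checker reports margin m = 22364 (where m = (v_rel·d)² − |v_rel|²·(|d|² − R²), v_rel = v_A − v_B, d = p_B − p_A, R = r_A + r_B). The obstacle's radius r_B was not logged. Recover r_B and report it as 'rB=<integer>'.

m = 22364
d = (-2, 20);  v_rel = (1, 13),  |v_rel|² = 170
v_rel×d = (1)·(20) − (13)·(-2) = 46
since m = R²·170 − 46²:  R² = (2116 + 22364) / 170 = 144
R = √144 = 12  ⇒  r_B = 12 − 5 = 7

rB=7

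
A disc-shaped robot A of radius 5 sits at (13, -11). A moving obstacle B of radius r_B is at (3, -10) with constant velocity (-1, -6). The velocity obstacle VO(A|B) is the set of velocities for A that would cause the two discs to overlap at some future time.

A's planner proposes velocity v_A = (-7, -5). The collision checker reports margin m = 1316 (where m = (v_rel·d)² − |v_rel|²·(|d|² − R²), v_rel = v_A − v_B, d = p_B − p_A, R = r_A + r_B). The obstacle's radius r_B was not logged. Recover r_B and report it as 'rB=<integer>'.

m = 1316
d = (-10, 1);  v_rel = (-6, 1),  |v_rel|² = 37
v_rel×d = (-6)·(1) − (1)·(-10) = 4
since m = R²·37 − 4²:  R² = (16 + 1316) / 37 = 36
R = √36 = 6  ⇒  r_B = 6 − 5 = 1

rB=1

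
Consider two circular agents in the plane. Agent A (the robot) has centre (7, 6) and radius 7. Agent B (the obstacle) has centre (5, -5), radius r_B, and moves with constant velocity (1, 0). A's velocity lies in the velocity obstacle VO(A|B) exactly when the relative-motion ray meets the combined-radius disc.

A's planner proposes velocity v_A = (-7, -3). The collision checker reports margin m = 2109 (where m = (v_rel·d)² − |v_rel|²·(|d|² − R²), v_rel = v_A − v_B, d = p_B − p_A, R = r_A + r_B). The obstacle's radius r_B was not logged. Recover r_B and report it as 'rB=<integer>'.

m = 2109
d = (-2, -11);  v_rel = (-8, -3),  |v_rel|² = 73
v_rel×d = (-8)·(-11) − (-3)·(-2) = 82
since m = R²·73 − 82²:  R² = (6724 + 2109) / 73 = 121
R = √121 = 11  ⇒  r_B = 11 − 7 = 4

rB=4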